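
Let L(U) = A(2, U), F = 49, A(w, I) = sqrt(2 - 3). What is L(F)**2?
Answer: -1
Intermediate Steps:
A(w, I) = I (A(w, I) = sqrt(-1) = I)
L(U) = I
L(F)**2 = I**2 = -1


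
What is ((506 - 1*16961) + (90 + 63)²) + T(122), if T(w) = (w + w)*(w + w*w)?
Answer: 3668418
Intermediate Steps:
T(w) = 2*w*(w + w²) (T(w) = (2*w)*(w + w²) = 2*w*(w + w²))
((506 - 1*16961) + (90 + 63)²) + T(122) = ((506 - 1*16961) + (90 + 63)²) + 2*122²*(1 + 122) = ((506 - 16961) + 153²) + 2*14884*123 = (-16455 + 23409) + 3661464 = 6954 + 3661464 = 3668418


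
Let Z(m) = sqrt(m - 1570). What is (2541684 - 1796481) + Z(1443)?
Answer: 745203 + I*sqrt(127) ≈ 7.452e+5 + 11.269*I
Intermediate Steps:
Z(m) = sqrt(-1570 + m)
(2541684 - 1796481) + Z(1443) = (2541684 - 1796481) + sqrt(-1570 + 1443) = 745203 + sqrt(-127) = 745203 + I*sqrt(127)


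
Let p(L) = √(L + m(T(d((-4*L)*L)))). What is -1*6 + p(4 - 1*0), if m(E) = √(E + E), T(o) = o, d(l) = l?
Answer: -6 + 2*√(1 + 2*I*√2) ≈ -3.1716 + 2.0*I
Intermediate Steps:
m(E) = √2*√E (m(E) = √(2*E) = √2*√E)
p(L) = √(L + 2*√2*√(-L²)) (p(L) = √(L + √2*√((-4*L)*L)) = √(L + √2*√(-4*L²)) = √(L + √2*(2*√(-L²))) = √(L + 2*√2*√(-L²)))
-1*6 + p(4 - 1*0) = -1*6 + √((4 - 1*0) + 2*√2*√(-(4 - 1*0)²)) = -6 + √((4 + 0) + 2*√2*√(-(4 + 0)²)) = -6 + √(4 + 2*√2*√(-1*4²)) = -6 + √(4 + 2*√2*√(-1*16)) = -6 + √(4 + 2*√2*√(-16)) = -6 + √(4 + 2*√2*(4*I)) = -6 + √(4 + 8*I*√2)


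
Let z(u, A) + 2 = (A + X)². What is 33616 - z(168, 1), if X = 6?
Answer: 33569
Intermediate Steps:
z(u, A) = -2 + (6 + A)² (z(u, A) = -2 + (A + 6)² = -2 + (6 + A)²)
33616 - z(168, 1) = 33616 - (-2 + (6 + 1)²) = 33616 - (-2 + 7²) = 33616 - (-2 + 49) = 33616 - 1*47 = 33616 - 47 = 33569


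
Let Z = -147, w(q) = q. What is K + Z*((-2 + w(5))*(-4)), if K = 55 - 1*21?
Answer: 1798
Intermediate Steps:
K = 34 (K = 55 - 21 = 34)
K + Z*((-2 + w(5))*(-4)) = 34 - 147*(-2 + 5)*(-4) = 34 - 441*(-4) = 34 - 147*(-12) = 34 + 1764 = 1798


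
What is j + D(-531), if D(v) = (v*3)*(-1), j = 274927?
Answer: 276520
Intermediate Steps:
D(v) = -3*v (D(v) = (3*v)*(-1) = -3*v)
j + D(-531) = 274927 - 3*(-531) = 274927 + 1593 = 276520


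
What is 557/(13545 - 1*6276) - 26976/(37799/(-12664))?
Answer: 2483286375259/274760931 ≈ 9038.0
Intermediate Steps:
557/(13545 - 1*6276) - 26976/(37799/(-12664)) = 557/(13545 - 6276) - 26976/(37799*(-1/12664)) = 557/7269 - 26976/(-37799/12664) = 557*(1/7269) - 26976*(-12664/37799) = 557/7269 + 341624064/37799 = 2483286375259/274760931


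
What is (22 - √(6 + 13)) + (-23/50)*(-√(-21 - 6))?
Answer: 22 - √19 + 69*I*√3/50 ≈ 17.641 + 2.3902*I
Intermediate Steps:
(22 - √(6 + 13)) + (-23/50)*(-√(-21 - 6)) = (22 - √19) + (-23*1/50)*(-√(-27)) = (22 - √19) - (-23)*3*I*√3/50 = (22 - √19) - (-69)*I*√3/50 = (22 - √19) + 69*I*√3/50 = 22 - √19 + 69*I*√3/50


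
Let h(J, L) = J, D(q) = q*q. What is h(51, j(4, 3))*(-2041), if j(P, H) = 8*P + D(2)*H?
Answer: -104091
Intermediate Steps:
D(q) = q²
j(P, H) = 4*H + 8*P (j(P, H) = 8*P + 2²*H = 8*P + 4*H = 4*H + 8*P)
h(51, j(4, 3))*(-2041) = 51*(-2041) = -104091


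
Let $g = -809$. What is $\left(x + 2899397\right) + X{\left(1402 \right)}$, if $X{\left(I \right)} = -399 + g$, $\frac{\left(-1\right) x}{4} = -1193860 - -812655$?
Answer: $4423009$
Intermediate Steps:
$x = 1524820$ ($x = - 4 \left(-1193860 - -812655\right) = - 4 \left(-1193860 + 812655\right) = \left(-4\right) \left(-381205\right) = 1524820$)
$X{\left(I \right)} = -1208$ ($X{\left(I \right)} = -399 - 809 = -1208$)
$\left(x + 2899397\right) + X{\left(1402 \right)} = \left(1524820 + 2899397\right) - 1208 = 4424217 - 1208 = 4423009$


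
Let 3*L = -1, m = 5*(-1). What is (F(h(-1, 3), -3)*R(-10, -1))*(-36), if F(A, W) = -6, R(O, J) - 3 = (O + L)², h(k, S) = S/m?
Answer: 23712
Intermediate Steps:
m = -5
L = -⅓ (L = (⅓)*(-1) = -⅓ ≈ -0.33333)
h(k, S) = -S/5 (h(k, S) = S/(-5) = S*(-⅕) = -S/5)
R(O, J) = 3 + (-⅓ + O)² (R(O, J) = 3 + (O - ⅓)² = 3 + (-⅓ + O)²)
(F(h(-1, 3), -3)*R(-10, -1))*(-36) = -6*(3 + (-1 + 3*(-10))²/9)*(-36) = -6*(3 + (-1 - 30)²/9)*(-36) = -6*(3 + (⅑)*(-31)²)*(-36) = -6*(3 + (⅑)*961)*(-36) = -6*(3 + 961/9)*(-36) = -6*988/9*(-36) = -1976/3*(-36) = 23712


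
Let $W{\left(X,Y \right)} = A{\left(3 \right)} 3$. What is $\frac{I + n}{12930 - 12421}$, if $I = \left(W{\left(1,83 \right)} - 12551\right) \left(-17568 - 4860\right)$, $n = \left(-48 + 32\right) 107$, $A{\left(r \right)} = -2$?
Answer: $\frac{281626684}{509} \approx 5.5329 \cdot 10^{5}$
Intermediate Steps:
$W{\left(X,Y \right)} = -6$ ($W{\left(X,Y \right)} = \left(-2\right) 3 = -6$)
$n = -1712$ ($n = \left(-16\right) 107 = -1712$)
$I = 281628396$ ($I = \left(-6 - 12551\right) \left(-17568 - 4860\right) = \left(-12557\right) \left(-22428\right) = 281628396$)
$\frac{I + n}{12930 - 12421} = \frac{281628396 - 1712}{12930 - 12421} = \frac{281626684}{509}$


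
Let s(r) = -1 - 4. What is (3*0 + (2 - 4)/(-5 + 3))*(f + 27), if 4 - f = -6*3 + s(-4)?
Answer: 54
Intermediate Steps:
s(r) = -5
f = 27 (f = 4 - (-6*3 - 5) = 4 - (-18 - 5) = 4 - 1*(-23) = 4 + 23 = 27)
(3*0 + (2 - 4)/(-5 + 3))*(f + 27) = (3*0 + (2 - 4)/(-5 + 3))*(27 + 27) = (0 - 2/(-2))*54 = (0 - 2*(-½))*54 = (0 + 1)*54 = 1*54 = 54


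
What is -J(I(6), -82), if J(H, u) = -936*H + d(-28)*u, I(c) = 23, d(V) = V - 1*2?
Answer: 19068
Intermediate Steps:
d(V) = -2 + V (d(V) = V - 2 = -2 + V)
J(H, u) = -936*H - 30*u (J(H, u) = -936*H + (-2 - 28)*u = -936*H - 30*u)
-J(I(6), -82) = -(-936*23 - 30*(-82)) = -(-21528 + 2460) = -1*(-19068) = 19068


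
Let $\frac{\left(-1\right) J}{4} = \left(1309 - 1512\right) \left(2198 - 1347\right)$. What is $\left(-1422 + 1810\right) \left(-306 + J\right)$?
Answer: $267993928$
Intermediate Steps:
$J = 691012$ ($J = - 4 \left(1309 - 1512\right) \left(2198 - 1347\right) = - 4 \left(\left(-203\right) 851\right) = \left(-4\right) \left(-172753\right) = 691012$)
$\left(-1422 + 1810\right) \left(-306 + J\right) = \left(-1422 + 1810\right) \left(-306 + 691012\right) = 388 \cdot 690706 = 267993928$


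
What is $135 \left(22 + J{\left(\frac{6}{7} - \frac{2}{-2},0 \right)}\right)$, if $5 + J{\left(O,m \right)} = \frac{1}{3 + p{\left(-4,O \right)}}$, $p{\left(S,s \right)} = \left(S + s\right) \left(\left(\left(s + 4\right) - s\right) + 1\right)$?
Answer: $\frac{4555}{2} \approx 2277.5$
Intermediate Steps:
$p{\left(S,s \right)} = 5 S + 5 s$ ($p{\left(S,s \right)} = \left(S + s\right) \left(\left(\left(4 + s\right) - s\right) + 1\right) = \left(S + s\right) \left(4 + 1\right) = \left(S + s\right) 5 = 5 S + 5 s$)
$J{\left(O,m \right)} = -5 + \frac{1}{-17 + 5 O}$ ($J{\left(O,m \right)} = -5 + \frac{1}{3 + \left(5 \left(-4\right) + 5 O\right)} = -5 + \frac{1}{3 + \left(-20 + 5 O\right)} = -5 + \frac{1}{-17 + 5 O}$)
$135 \left(22 + J{\left(\frac{6}{7} - \frac{2}{-2},0 \right)}\right) = 135 \left(22 + \frac{86 - 25 \left(\frac{6}{7} - \frac{2}{-2}\right)}{-17 + 5 \left(\frac{6}{7} - \frac{2}{-2}\right)}\right) = 135 \left(22 + \frac{86 - 25 \left(6 \cdot \frac{1}{7} - -1\right)}{-17 + 5 \left(6 \cdot \frac{1}{7} - -1\right)}\right) = 135 \left(22 + \frac{86 - 25 \left(\frac{6}{7} + 1\right)}{-17 + 5 \left(\frac{6}{7} + 1\right)}\right) = 135 \left(22 + \frac{86 - \frac{325}{7}}{-17 + 5 \cdot \frac{13}{7}}\right) = 135 \left(22 + \frac{86 - \frac{325}{7}}{-17 + \frac{65}{7}}\right) = 135 \left(22 + \frac{1}{- \frac{54}{7}} \cdot \frac{277}{7}\right) = 135 \left(22 - \frac{277}{54}\right) = 135 \cdot \frac{911}{54} = \frac{4555}{2}$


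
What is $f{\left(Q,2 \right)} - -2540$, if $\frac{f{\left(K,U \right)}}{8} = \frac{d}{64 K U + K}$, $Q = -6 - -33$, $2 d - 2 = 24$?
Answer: $\frac{8846924}{3483} \approx 2540.0$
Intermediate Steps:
$d = 13$ ($d = 1 + \frac{1}{2} \cdot 24 = 1 + 12 = 13$)
$Q = 27$ ($Q = -6 + 33 = 27$)
$f{\left(K,U \right)} = \frac{104}{K + 64 K U}$ ($f{\left(K,U \right)} = 8 \frac{13}{64 K U + K} = 8 \frac{13}{K + 64 K U} = \frac{104}{K + 64 K U}$)
$f{\left(Q,2 \right)} - -2540 = \frac{104}{27 \left(1 + 64 \cdot 2\right)} - -2540 = 104 \cdot \frac{1}{27} \frac{1}{1 + 128} + 2540 = 104 \cdot \frac{1}{27} \cdot \frac{1}{129} + 2540 = \frac{104}{3483} + 2540 = \frac{8846924}{3483}$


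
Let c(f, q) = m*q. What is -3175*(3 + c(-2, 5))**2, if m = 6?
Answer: -3457575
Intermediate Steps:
c(f, q) = 6*q
-3175*(3 + c(-2, 5))**2 = -3175*(3 + 6*5)**2 = -3175*(3 + 30)**2 = -3175*33**2 = -3175*1089 = -3457575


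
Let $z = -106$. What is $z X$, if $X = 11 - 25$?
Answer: $1484$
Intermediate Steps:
$X = -14$ ($X = 11 - 25 = -14$)
$z X = \left(-106\right) \left(-14\right) = 1484$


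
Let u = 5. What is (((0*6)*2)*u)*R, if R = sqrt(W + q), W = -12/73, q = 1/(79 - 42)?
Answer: 0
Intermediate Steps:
q = 1/37 ≈ 0.027027
W = -12/73 (W = -12*1/73 = -12/73 ≈ -0.16438)
R = I*sqrt(1002071)/2701 (R = sqrt(-12/73 + 1/37) = sqrt(-371/2701) = I*sqrt(1002071)/2701 ≈ 0.37062*I)
(((0*6)*2)*u)*R = (((0*6)*2)*5)*(I*sqrt(1002071)/2701) = ((0*2)*5)*(I*sqrt(1002071)/2701) = (0*5)*(I*sqrt(1002071)/2701) = 0*(I*sqrt(1002071)/2701) = 0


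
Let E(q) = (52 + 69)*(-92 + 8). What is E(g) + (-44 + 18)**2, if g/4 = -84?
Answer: -9488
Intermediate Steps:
g = -336 (g = 4*(-84) = -336)
E(q) = -10164 (E(q) = 121*(-84) = -10164)
E(g) + (-44 + 18)**2 = -10164 + (-44 + 18)**2 = -10164 + (-26)**2 = -10164 + 676 = -9488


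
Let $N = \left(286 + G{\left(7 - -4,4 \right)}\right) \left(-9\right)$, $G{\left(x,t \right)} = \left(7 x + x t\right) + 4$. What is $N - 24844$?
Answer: $-28543$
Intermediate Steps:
$G{\left(x,t \right)} = 4 + 7 x + t x$ ($G{\left(x,t \right)} = \left(7 x + t x\right) + 4 = 4 + 7 x + t x$)
$N = -3699$ ($N = \left(286 + \left(4 + 7 \left(7 - -4\right) + 4 \left(7 - -4\right)\right)\right) \left(-9\right) = \left(286 + \left(4 + 7 \left(7 + 4\right) + 4 \left(7 + 4\right)\right)\right) \left(-9\right) = \left(286 + \left(4 + 7 \cdot 11 + 4 \cdot 11\right)\right) \left(-9\right) = \left(286 + \left(4 + 77 + 44\right)\right) \left(-9\right) = \left(286 + 125\right) \left(-9\right) = 411 \left(-9\right) = -3699$)
$N - 24844 = -3699 - 24844 = -28543$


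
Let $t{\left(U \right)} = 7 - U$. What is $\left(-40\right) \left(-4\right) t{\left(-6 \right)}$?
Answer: $2080$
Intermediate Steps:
$\left(-40\right) \left(-4\right) t{\left(-6 \right)} = \left(-40\right) \left(-4\right) \left(7 - -6\right) = 160 \left(7 + 6\right) = 160 \cdot 13 = 2080$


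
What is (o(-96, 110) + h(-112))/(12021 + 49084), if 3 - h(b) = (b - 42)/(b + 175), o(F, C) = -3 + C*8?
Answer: 722/49995 ≈ 0.014441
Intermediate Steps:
o(F, C) = -3 + 8*C
h(b) = 3 - (-42 + b)/(175 + b) (h(b) = 3 - (b - 42)/(b + 175) = 3 - (-42 + b)/(175 + b))
(o(-96, 110) + h(-112))/(12021 + 49084) = ((-3 + 8*110) + (567 + 2*(-112))/(175 - 112))/(12021 + 49084) = ((-3 + 880) + (567 - 224)/63)/61105 = (877 + (1/63)*343)*(1/61105) = (877 + 49/9)*(1/61105) = (7942/9)*(1/61105) = 722/49995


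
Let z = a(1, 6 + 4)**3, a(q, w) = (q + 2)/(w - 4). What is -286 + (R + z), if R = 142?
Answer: -1151/8 ≈ -143.88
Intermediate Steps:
a(q, w) = (2 + q)/(-4 + w)
z = 1/8 (z = ((2 + 1)/(-4 + (6 + 4)))**3 = (3/(-4 + 10))**3 = (3/6)**3 = ((1/6)*3)**3 = (1/2)**3 = 1/8 ≈ 0.12500)
-286 + (R + z) = -286 + (142 + 1/8) = -286 + 1137/8 = -1151/8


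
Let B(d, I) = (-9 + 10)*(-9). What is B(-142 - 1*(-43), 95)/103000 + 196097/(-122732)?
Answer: -5049773897/3160349000 ≈ -1.5979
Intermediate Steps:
B(d, I) = -9 (B(d, I) = 1*(-9) = -9)
B(-142 - 1*(-43), 95)/103000 + 196097/(-122732) = -9/103000 + 196097/(-122732) = -9*1/103000 + 196097*(-1/122732) = -9/103000 - 196097/122732 = -5049773897/3160349000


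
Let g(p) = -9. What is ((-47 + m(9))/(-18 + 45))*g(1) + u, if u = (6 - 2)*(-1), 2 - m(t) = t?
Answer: 14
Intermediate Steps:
m(t) = 2 - t
u = -4 (u = 4*(-1) = -4)
((-47 + m(9))/(-18 + 45))*g(1) + u = ((-47 + (2 - 1*9))/(-18 + 45))*(-9) - 4 = ((-47 + (2 - 9))/27)*(-9) - 4 = ((-47 - 7)*(1/27))*(-9) - 4 = -54*1/27*(-9) - 4 = -2*(-9) - 4 = 18 - 4 = 14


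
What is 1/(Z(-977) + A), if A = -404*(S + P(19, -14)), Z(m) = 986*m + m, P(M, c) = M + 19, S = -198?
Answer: -1/899659 ≈ -1.1115e-6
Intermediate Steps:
P(M, c) = 19 + M
Z(m) = 987*m
A = 64640 (A = -404*(-198 + (19 + 19)) = -404*(-198 + 38) = -404*(-160) = 64640)
1/(Z(-977) + A) = 1/(987*(-977) + 64640) = 1/(-964299 + 64640) = 1/(-899659) = -1/899659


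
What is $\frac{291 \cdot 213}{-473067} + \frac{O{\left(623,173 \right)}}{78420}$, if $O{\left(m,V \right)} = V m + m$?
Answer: $\frac{859642631}{686998410} \approx 1.2513$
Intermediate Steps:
$O{\left(m,V \right)} = m + V m$
$\frac{291 \cdot 213}{-473067} + \frac{O{\left(623,173 \right)}}{78420} = \frac{291 \cdot 213}{-473067} + \frac{623 \left(1 + 173\right)}{78420} = 61983 \left(- \frac{1}{473067}\right) + 623 \cdot 174 \cdot \frac{1}{78420} = - \frac{6887}{52563} + 108402 \cdot \frac{1}{78420} = - \frac{6887}{52563} + \frac{18067}{13070} = \frac{859642631}{686998410}$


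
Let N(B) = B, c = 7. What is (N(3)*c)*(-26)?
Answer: -546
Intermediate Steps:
(N(3)*c)*(-26) = (3*7)*(-26) = 21*(-26) = -546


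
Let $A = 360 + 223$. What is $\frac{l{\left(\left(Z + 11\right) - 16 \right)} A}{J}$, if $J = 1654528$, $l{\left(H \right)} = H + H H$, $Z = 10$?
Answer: $\frac{8745}{827264} \approx 0.010571$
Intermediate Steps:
$A = 583$
$l{\left(H \right)} = H + H^{2}$
$\frac{l{\left(\left(Z + 11\right) - 16 \right)} A}{J} = \frac{\left(\left(10 + 11\right) - 16\right) \left(1 + \left(\left(10 + 11\right) - 16\right)\right) 583}{1654528} = \left(21 - 16\right) \left(1 + \left(21 - 16\right)\right) 583 \cdot \frac{1}{1654528} = 5 \left(1 + 5\right) 583 \cdot \frac{1}{1654528} = 5 \cdot 6 \cdot 583 \cdot \frac{1}{1654528} = 30 \cdot 583 \cdot \frac{1}{1654528} = 17490 \cdot \frac{1}{1654528} = \frac{8745}{827264}$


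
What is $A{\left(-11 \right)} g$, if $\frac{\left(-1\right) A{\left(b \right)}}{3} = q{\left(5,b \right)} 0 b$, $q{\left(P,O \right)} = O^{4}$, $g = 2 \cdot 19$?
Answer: $0$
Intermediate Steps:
$g = 38$
$A{\left(b \right)} = 0$ ($A{\left(b \right)} = - 3 b^{4} \cdot 0 b = - 3 \cdot 0 b = \left(-3\right) 0 = 0$)
$A{\left(-11 \right)} g = 0 \cdot 38 = 0$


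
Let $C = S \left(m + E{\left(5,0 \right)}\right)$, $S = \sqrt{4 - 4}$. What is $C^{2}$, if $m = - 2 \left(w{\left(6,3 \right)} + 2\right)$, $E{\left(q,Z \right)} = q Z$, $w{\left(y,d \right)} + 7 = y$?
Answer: $0$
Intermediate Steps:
$w{\left(y,d \right)} = -7 + y$
$E{\left(q,Z \right)} = Z q$
$m = -2$ ($m = - 2 \left(\left(-7 + 6\right) + 2\right) = - 2 \left(-1 + 2\right) = \left(-2\right) 1 = -2$)
$S = 0$ ($S = \sqrt{0} = 0$)
$C = 0$ ($C = 0 \left(-2 + 0 \cdot 5\right) = 0 \left(-2 + 0\right) = 0 \left(-2\right) = 0$)
$C^{2} = 0^{2} = 0$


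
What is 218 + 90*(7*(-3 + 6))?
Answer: 2108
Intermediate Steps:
218 + 90*(7*(-3 + 6)) = 218 + 90*(7*3) = 218 + 90*21 = 218 + 1890 = 2108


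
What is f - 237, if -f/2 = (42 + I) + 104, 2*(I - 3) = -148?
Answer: -387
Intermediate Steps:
I = -71 (I = 3 + (½)*(-148) = 3 - 74 = -71)
f = -150 (f = -2*((42 - 71) + 104) = -2*(-29 + 104) = -2*75 = -150)
f - 237 = -150 - 237 = -387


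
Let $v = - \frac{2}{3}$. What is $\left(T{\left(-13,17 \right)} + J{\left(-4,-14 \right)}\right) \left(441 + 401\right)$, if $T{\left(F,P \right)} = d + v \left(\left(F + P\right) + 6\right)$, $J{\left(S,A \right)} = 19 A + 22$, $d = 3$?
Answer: $- \frac{625606}{3} \approx -2.0854 \cdot 10^{5}$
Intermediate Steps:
$v = - \frac{2}{3}$ ($v = \left(-2\right) \frac{1}{3} = - \frac{2}{3} \approx -0.66667$)
$J{\left(S,A \right)} = 22 + 19 A$
$T{\left(F,P \right)} = -1 - \frac{2 F}{3} - \frac{2 P}{3}$ ($T{\left(F,P \right)} = 3 - \frac{2 \left(\left(F + P\right) + 6\right)}{3} = 3 - \frac{2 \left(6 + F + P\right)}{3} = 3 - \left(4 + \frac{2 F}{3} + \frac{2 P}{3}\right) = -1 - \frac{2 F}{3} - \frac{2 P}{3}$)
$\left(T{\left(-13,17 \right)} + J{\left(-4,-14 \right)}\right) \left(441 + 401\right) = \left(\left(-1 - - \frac{26}{3} - \frac{34}{3}\right) + \left(22 + 19 \left(-14\right)\right)\right) \left(441 + 401\right) = \left(\left(-1 + \frac{26}{3} - \frac{34}{3}\right) + \left(22 - 266\right)\right) 842 = \left(- \frac{11}{3} - 244\right) 842 = \left(- \frac{743}{3}\right) 842 = - \frac{625606}{3}$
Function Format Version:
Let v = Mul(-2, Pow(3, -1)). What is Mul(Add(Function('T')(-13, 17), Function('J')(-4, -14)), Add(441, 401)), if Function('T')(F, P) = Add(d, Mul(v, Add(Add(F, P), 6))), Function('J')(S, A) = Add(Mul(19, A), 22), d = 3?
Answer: Rational(-625606, 3) ≈ -2.0854e+5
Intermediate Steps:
v = Rational(-2, 3) (v = Mul(-2, Rational(1, 3)) = Rational(-2, 3) ≈ -0.66667)
Function('J')(S, A) = Add(22, Mul(19, A))
Function('T')(F, P) = Add(-1, Mul(Rational(-2, 3), F), Mul(Rational(-2, 3), P)) (Function('T')(F, P) = Add(3, Mul(Rational(-2, 3), Add(Add(F, P), 6))) = Add(3, Mul(Rational(-2, 3), Add(6, F, P))) = Add(3, Add(-4, Mul(Rational(-2, 3), F), Mul(Rational(-2, 3), P))) = Add(-1, Mul(Rational(-2, 3), F), Mul(Rational(-2, 3), P)))
Mul(Add(Function('T')(-13, 17), Function('J')(-4, -14)), Add(441, 401)) = Mul(Add(Add(-1, Mul(Rational(-2, 3), -13), Mul(Rational(-2, 3), 17)), Add(22, Mul(19, -14))), Add(441, 401)) = Mul(Add(Add(-1, Rational(26, 3), Rational(-34, 3)), Add(22, -266)), 842) = Mul(Add(Rational(-11, 3), -244), 842) = Mul(Rational(-743, 3), 842) = Rational(-625606, 3)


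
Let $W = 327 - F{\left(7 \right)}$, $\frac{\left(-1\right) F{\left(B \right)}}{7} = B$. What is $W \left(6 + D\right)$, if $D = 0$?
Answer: $2256$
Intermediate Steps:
$F{\left(B \right)} = - 7 B$
$W = 376$ ($W = 327 - \left(-7\right) 7 = 327 - -49 = 327 + 49 = 376$)
$W \left(6 + D\right) = 376 \left(6 + 0\right) = 376 \cdot 6 = 2256$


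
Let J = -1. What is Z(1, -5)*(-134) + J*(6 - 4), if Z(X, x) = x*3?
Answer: 2008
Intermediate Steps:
Z(X, x) = 3*x
Z(1, -5)*(-134) + J*(6 - 4) = (3*(-5))*(-134) - (6 - 4) = -15*(-134) - 1*2 = 2010 - 2 = 2008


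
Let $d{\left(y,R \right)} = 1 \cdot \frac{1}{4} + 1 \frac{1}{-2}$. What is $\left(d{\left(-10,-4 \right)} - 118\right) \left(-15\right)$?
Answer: $\frac{7095}{4} \approx 1773.8$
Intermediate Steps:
$d{\left(y,R \right)} = - \frac{1}{4}$ ($d{\left(y,R \right)} = 1 \cdot \frac{1}{4} + 1 \left(- \frac{1}{2}\right) = \frac{1}{4} - \frac{1}{2} = - \frac{1}{4}$)
$\left(d{\left(-10,-4 \right)} - 118\right) \left(-15\right) = \left(- \frac{1}{4} - 118\right) \left(-15\right) = \left(- \frac{473}{4}\right) \left(-15\right) = \frac{7095}{4}$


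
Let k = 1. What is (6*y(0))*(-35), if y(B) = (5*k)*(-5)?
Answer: 5250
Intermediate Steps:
y(B) = -25 (y(B) = (5*1)*(-5) = 5*(-5) = -25)
(6*y(0))*(-35) = (6*(-25))*(-35) = -150*(-35) = 5250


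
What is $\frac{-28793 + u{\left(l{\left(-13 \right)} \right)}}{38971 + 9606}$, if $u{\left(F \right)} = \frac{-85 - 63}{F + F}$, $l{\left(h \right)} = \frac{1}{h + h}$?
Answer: $- \frac{26869}{48577} \approx -0.55312$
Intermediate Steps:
$l{\left(h \right)} = \frac{1}{2 h}$
$u{\left(F \right)} = - \frac{74}{F}$ ($u{\left(F \right)} = - \frac{148}{2 F} = - 148 \frac{1}{2 F} = - \frac{74}{F}$)
$\frac{-28793 + u{\left(l{\left(-13 \right)} \right)}}{38971 + 9606} = \frac{-28793 - \frac{74}{\frac{1}{2} \frac{1}{-13}}}{38971 + 9606} = \frac{-28793 - \frac{74}{\frac{1}{2} \left(- \frac{1}{13}\right)}}{48577} = \left(-28793 - \frac{74}{- \frac{1}{26}}\right) \frac{1}{48577} = \left(-28793 - -1924\right) \frac{1}{48577} = \left(-28793 + 1924\right) \frac{1}{48577} = \left(-26869\right) \frac{1}{48577} = - \frac{26869}{48577}$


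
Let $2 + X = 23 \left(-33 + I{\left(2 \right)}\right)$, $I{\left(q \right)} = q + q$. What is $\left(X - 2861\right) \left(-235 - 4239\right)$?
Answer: $15793220$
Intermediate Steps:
$I{\left(q \right)} = 2 q$
$X = -669$ ($X = -2 + 23 \left(-33 + 2 \cdot 2\right) = -2 + 23 \left(-33 + 4\right) = -2 + 23 \left(-29\right) = -2 - 667 = -669$)
$\left(X - 2861\right) \left(-235 - 4239\right) = \left(-669 - 2861\right) \left(-235 - 4239\right) = \left(-669 - 2861\right) \left(-4474\right) = \left(-3530\right) \left(-4474\right) = 15793220$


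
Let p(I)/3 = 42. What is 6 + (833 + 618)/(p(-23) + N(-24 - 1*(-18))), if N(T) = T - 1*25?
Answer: 2021/95 ≈ 21.274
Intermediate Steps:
N(T) = -25 + T (N(T) = T - 25 = -25 + T)
p(I) = 126 (p(I) = 3*42 = 126)
6 + (833 + 618)/(p(-23) + N(-24 - 1*(-18))) = 6 + (833 + 618)/(126 + (-25 + (-24 - 1*(-18)))) = 6 + 1451/(126 + (-25 + (-24 + 18))) = 6 + 1451/(126 + (-25 - 6)) = 6 + 1451/(126 - 31) = 6 + 1451/95 = 2021/95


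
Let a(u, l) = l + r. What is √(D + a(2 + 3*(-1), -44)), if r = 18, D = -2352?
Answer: I*√2378 ≈ 48.765*I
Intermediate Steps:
a(u, l) = 18 + l (a(u, l) = l + 18 = 18 + l)
√(D + a(2 + 3*(-1), -44)) = √(-2352 + (18 - 44)) = √(-2352 - 26) = √(-2378) = I*√2378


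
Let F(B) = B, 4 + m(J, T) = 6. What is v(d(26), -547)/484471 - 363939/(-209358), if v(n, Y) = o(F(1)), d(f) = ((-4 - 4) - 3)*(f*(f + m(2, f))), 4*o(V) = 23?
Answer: 117546063385/67618586412 ≈ 1.7384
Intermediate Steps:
m(J, T) = 2 (m(J, T) = -4 + 6 = 2)
o(V) = 23/4 (o(V) = (1/4)*23 = 23/4)
d(f) = -11*f*(2 + f) (d(f) = ((-4 - 4) - 3)*(f*(f + 2)) = (-8 - 3)*(f*(2 + f)) = -11*f*(2 + f))
v(n, Y) = 23/4
v(d(26), -547)/484471 - 363939/(-209358) = (23/4)/484471 - 363939/(-209358) = (23/4)*(1/484471) - 363939*(-1/209358) = 23/1937884 + 121313/69786 = 117546063385/67618586412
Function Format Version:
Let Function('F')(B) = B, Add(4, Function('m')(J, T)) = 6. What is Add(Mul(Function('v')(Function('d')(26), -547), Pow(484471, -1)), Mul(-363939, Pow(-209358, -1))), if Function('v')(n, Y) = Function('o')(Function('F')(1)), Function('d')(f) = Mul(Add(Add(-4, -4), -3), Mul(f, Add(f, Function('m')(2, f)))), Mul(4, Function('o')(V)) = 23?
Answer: Rational(117546063385, 67618586412) ≈ 1.7384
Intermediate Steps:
Function('m')(J, T) = 2 (Function('m')(J, T) = Add(-4, 6) = 2)
Function('o')(V) = Rational(23, 4) (Function('o')(V) = Mul(Rational(1, 4), 23) = Rational(23, 4))
Function('d')(f) = Mul(-11, f, Add(2, f)) (Function('d')(f) = Mul(Add(Add(-4, -4), -3), Mul(f, Add(f, 2))) = Mul(Add(-8, -3), Mul(f, Add(2, f))) = Mul(-11, Mul(f, Add(2, f))) = Mul(-11, f, Add(2, f)))
Function('v')(n, Y) = Rational(23, 4)
Add(Mul(Function('v')(Function('d')(26), -547), Pow(484471, -1)), Mul(-363939, Pow(-209358, -1))) = Add(Mul(Rational(23, 4), Pow(484471, -1)), Mul(-363939, Pow(-209358, -1))) = Add(Mul(Rational(23, 4), Rational(1, 484471)), Mul(-363939, Rational(-1, 209358))) = Add(Rational(23, 1937884), Rational(121313, 69786)) = Rational(117546063385, 67618586412)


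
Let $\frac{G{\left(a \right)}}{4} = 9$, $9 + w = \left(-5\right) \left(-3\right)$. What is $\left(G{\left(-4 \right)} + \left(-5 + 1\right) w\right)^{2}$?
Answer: $144$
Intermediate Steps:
$w = 6$ ($w = -9 - -15 = -9 + 15 = 6$)
$G{\left(a \right)} = 36$ ($G{\left(a \right)} = 4 \cdot 9 = 36$)
$\left(G{\left(-4 \right)} + \left(-5 + 1\right) w\right)^{2} = \left(36 + \left(-5 + 1\right) 6\right)^{2} = \left(36 - 24\right)^{2} = 12^{2} = 144$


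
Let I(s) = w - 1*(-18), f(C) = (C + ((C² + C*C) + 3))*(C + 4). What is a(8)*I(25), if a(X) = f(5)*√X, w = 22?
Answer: 41760*√2 ≈ 59058.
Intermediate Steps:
f(C) = (4 + C)*(3 + C + 2*C²) (f(C) = (C + ((C² + C²) + 3))*(4 + C) = (C + (2*C² + 3))*(4 + C) = (C + (3 + 2*C²))*(4 + C) = (3 + C + 2*C²)*(4 + C) = (4 + C)*(3 + C + 2*C²))
I(s) = 40 (I(s) = 22 - 1*(-18) = 22 + 18 = 40)
a(X) = 522*√X (a(X) = (12 + 2*5³ + 7*5 + 9*5²)*√X = (12 + 2*125 + 35 + 9*25)*√X = (12 + 250 + 35 + 225)*√X = 522*√X)
a(8)*I(25) = (522*√8)*40 = (522*(2*√2))*40 = (1044*√2)*40 = 41760*√2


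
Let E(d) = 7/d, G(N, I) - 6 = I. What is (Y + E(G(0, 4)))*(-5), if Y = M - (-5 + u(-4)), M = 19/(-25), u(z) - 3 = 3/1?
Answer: 53/10 ≈ 5.3000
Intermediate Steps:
G(N, I) = 6 + I
u(z) = 6 (u(z) = 3 + 3/1 = 3 + 3*1 = 3 + 3 = 6)
M = -19/25 (M = 19*(-1/25) = -19/25 ≈ -0.76000)
Y = -44/25 (Y = -19/25 - (-5 + 6) = -19/25 - 1*1 = -19/25 - 1 = -44/25 ≈ -1.7600)
(Y + E(G(0, 4)))*(-5) = (-44/25 + 7/(6 + 4))*(-5) = (-44/25 + 7/10)*(-5) = -53/50*(-5) = 53/10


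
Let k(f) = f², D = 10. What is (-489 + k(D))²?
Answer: 151321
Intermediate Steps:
(-489 + k(D))² = (-489 + 10²)² = (-489 + 100)² = (-389)² = 151321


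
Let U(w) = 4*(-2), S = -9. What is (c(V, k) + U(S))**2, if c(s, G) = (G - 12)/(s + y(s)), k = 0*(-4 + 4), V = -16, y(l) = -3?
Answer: 19600/361 ≈ 54.294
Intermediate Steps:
U(w) = -8
k = 0 (k = 0*0 = 0)
c(s, G) = (-12 + G)/(-3 + s) (c(s, G) = (G - 12)/(s - 3) = (-12 + G)/(-3 + s))
(c(V, k) + U(S))**2 = ((-12 + 0)/(-3 - 16) - 8)**2 = (-12/(-19) - 8)**2 = (-1/19*(-12) - 8)**2 = (12/19 - 8)**2 = (-140/19)**2 = 19600/361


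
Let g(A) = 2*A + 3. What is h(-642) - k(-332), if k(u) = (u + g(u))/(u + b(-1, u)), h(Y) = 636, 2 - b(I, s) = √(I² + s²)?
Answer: 234078/265 - 993*√4409/265 ≈ 634.50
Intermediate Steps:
b(I, s) = 2 - √(I² + s²)
g(A) = 3 + 2*A
k(u) = (3 + 3*u)/(2 + u - √(1 + u²)) (k(u) = (u + (3 + 2*u))/(u + (2 - √((-1)² + u²))) = (3 + 3*u)/(u + (2 - √(1 + u²))) = (3 + 3*u)/(2 + u - √(1 + u²)))
h(-642) - k(-332) = 636 - 3*(1 - 332)/(2 - 332 - √(1 + (-332)²)) = 636 - 3*(-331)/(2 - 332 - √(1 + 110224)) = 636 - 3*(-331)/(2 - 332 - √110225) = 636 - 3*(-331)/(2 - 332 - 5*√4409) = 636 - 3*(-331)/(-330 - 5*√4409) = 636 - (-993)/(-330 - 5*√4409) = 636 + 993/(-330 - 5*√4409)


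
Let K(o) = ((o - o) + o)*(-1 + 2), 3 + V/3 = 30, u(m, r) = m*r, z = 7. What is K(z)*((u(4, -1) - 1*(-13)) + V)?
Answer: 630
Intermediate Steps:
V = 81 (V = -9 + 3*30 = -9 + 90 = 81)
K(o) = o (K(o) = (0 + o)*1 = o*1 = o)
K(z)*((u(4, -1) - 1*(-13)) + V) = 7*((4*(-1) - 1*(-13)) + 81) = 7*((-4 + 13) + 81) = 7*(9 + 81) = 7*90 = 630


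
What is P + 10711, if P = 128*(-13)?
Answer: 9047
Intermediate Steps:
P = -1664
P + 10711 = -1664 + 10711 = 9047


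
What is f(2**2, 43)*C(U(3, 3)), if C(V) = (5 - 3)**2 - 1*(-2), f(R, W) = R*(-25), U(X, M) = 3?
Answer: -600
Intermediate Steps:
f(R, W) = -25*R
C(V) = 6 (C(V) = 2**2 + 2 = 4 + 2 = 6)
f(2**2, 43)*C(U(3, 3)) = -25*2**2*6 = -25*4*6 = -100*6 = -600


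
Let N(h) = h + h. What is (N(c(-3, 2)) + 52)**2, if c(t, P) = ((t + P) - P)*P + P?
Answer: 1936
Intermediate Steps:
c(t, P) = P + P*t (c(t, P) = ((P + t) - P)*P + P = t*P + P = P*t + P = P + P*t)
N(h) = 2*h
(N(c(-3, 2)) + 52)**2 = (2*(2*(1 - 3)) + 52)**2 = (2*(2*(-2)) + 52)**2 = (2*(-4) + 52)**2 = (-8 + 52)**2 = 44**2 = 1936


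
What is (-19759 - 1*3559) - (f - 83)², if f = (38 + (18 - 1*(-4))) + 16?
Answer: -23367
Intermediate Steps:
f = 76 (f = (38 + (18 + 4)) + 16 = (38 + 22) + 16 = 60 + 16 = 76)
(-19759 - 1*3559) - (f - 83)² = (-19759 - 1*3559) - (76 - 83)² = (-19759 - 3559) - 1*(-7)² = -23318 - 1*49 = -23318 - 49 = -23367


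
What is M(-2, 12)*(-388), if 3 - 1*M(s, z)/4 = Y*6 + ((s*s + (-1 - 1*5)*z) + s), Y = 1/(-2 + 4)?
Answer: -108640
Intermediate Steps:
Y = 1/2 ≈ 0.50000
M(s, z) = -4*s - 4*s**2 + 24*z (M(s, z) = 12 - 4*((1/2)*6 + ((s*s + (-1 - 1*5)*z) + s)) = 12 - 4*(3 + ((s**2 + (-1 - 5)*z) + s)) = 12 - 4*(3 + ((s**2 - 6*z) + s)) = 12 - 4*(3 + (s + s**2 - 6*z)) = 12 - 4*(3 + s + s**2 - 6*z) = 12 + (-12 - 4*s - 4*s**2 + 24*z) = -4*s - 4*s**2 + 24*z)
M(-2, 12)*(-388) = (-4*(-2) - 4*(-2)**2 + 24*12)*(-388) = (8 - 4*4 + 288)*(-388) = (8 - 16 + 288)*(-388) = 280*(-388) = -108640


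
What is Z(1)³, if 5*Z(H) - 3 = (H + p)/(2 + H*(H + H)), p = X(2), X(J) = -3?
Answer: ⅛ ≈ 0.12500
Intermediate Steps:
p = -3
Z(H) = ⅗ + (-3 + H)/(5*(2 + 2*H²)) (Z(H) = ⅗ + ((H - 3)/(2 + H*(H + H)))/5 = ⅗ + ((-3 + H)/(2 + H*(2*H)))/5 = ⅗ + ((-3 + H)/(2 + 2*H²))/5 = ⅗ + (-3 + H)/(5*(2 + 2*H²)))
Z(1)³ = ((3 + 1 + 6*1²)/(10*(1 + 1²)))³ = ((3 + 1 + 6*1)/(10*(1 + 1)))³ = ((⅒)*(3 + 1 + 6)/2)³ = ((⅒)*(½)*10)³ = (½)³ = ⅛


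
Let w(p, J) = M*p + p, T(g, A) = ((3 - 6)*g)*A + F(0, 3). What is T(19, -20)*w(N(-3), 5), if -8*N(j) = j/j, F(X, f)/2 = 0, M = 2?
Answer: -855/2 ≈ -427.50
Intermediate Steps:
F(X, f) = 0 (F(X, f) = 2*0 = 0)
N(j) = -1/8 (N(j) = -j/(8*j) = -1/8*1 = -1/8)
T(g, A) = -3*A*g (T(g, A) = ((3 - 6)*g)*A + 0 = (-3*g)*A + 0 = -3*A*g + 0 = -3*A*g)
w(p, J) = 3*p (w(p, J) = 2*p + p = 3*p)
T(19, -20)*w(N(-3), 5) = (-3*(-20)*19)*(3*(-1/8)) = 1140*(-3/8) = -855/2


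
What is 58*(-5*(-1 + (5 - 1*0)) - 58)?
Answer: -4524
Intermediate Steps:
58*(-5*(-1 + (5 - 1*0)) - 58) = 58*(-5*(-1 + (5 + 0)) - 58) = 58*(-5*(-1 + 5) - 58) = 58*(-5*4 - 58) = 58*(-20 - 58) = 58*(-78) = -4524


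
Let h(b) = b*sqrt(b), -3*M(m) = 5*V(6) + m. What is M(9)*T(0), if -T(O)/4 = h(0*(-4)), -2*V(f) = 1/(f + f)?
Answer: 0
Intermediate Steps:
V(f) = -1/(4*f) (V(f) = -1/(2*(f + f)) = -1/(2*f)/2 = -1/(4*f))
M(m) = 5/72 - m/3 (M(m) = -(5*(-1/4/6) + m)/3 = -(5*(-1/4*1/6) + m)/3 = -(5*(-1/24) + m)/3 = -(-5/24 + m)/3 = 5/72 - m/3)
h(b) = b**(3/2)
T(O) = 0 (T(O) = -4*(0*(-4))**(3/2) = -4*0**(3/2) = -4*0 = 0)
M(9)*T(0) = (5/72 - 1/3*9)*0 = (5/72 - 3)*0 = -211/72*0 = 0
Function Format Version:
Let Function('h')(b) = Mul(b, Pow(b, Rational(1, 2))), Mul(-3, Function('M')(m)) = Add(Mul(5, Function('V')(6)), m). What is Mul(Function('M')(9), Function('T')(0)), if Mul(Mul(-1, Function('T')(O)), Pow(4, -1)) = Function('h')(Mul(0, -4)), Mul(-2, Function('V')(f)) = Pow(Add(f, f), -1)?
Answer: 0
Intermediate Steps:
Function('V')(f) = Mul(Rational(-1, 4), Pow(f, -1)) (Function('V')(f) = Mul(Rational(-1, 2), Pow(Add(f, f), -1)) = Mul(Rational(-1, 2), Pow(Mul(2, f), -1)) = Mul(Rational(-1, 2), Mul(Rational(1, 2), Pow(f, -1))) = Mul(Rational(-1, 4), Pow(f, -1)))
Function('M')(m) = Add(Rational(5, 72), Mul(Rational(-1, 3), m)) (Function('M')(m) = Mul(Rational(-1, 3), Add(Mul(5, Mul(Rational(-1, 4), Pow(6, -1))), m)) = Mul(Rational(-1, 3), Add(Mul(5, Mul(Rational(-1, 4), Rational(1, 6))), m)) = Mul(Rational(-1, 3), Add(Mul(5, Rational(-1, 24)), m)) = Mul(Rational(-1, 3), Add(Rational(-5, 24), m)) = Add(Rational(5, 72), Mul(Rational(-1, 3), m)))
Function('h')(b) = Pow(b, Rational(3, 2))
Function('T')(O) = 0 (Function('T')(O) = Mul(-4, Pow(Mul(0, -4), Rational(3, 2))) = Mul(-4, Pow(0, Rational(3, 2))) = Mul(-4, 0) = 0)
Mul(Function('M')(9), Function('T')(0)) = Mul(Add(Rational(5, 72), Mul(Rational(-1, 3), 9)), 0) = Mul(Add(Rational(5, 72), -3), 0) = Mul(Rational(-211, 72), 0) = 0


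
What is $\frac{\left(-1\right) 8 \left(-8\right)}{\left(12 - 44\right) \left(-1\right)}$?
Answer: $2$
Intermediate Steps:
$\frac{\left(-1\right) 8 \left(-8\right)}{\left(12 - 44\right) \left(-1\right)} = \frac{\left(-8\right) \left(-8\right)}{\left(-32\right) \left(-1\right)} = \frac{64}{32} = 64 \cdot \frac{1}{32} = 2$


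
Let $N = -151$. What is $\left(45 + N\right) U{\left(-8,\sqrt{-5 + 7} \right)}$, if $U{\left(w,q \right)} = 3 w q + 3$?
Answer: $-318 + 2544 \sqrt{2} \approx 3279.8$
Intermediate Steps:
$U{\left(w,q \right)} = 3 + 3 q w$ ($U{\left(w,q \right)} = 3 q w + 3 = 3 + 3 q w$)
$\left(45 + N\right) U{\left(-8,\sqrt{-5 + 7} \right)} = \left(45 - 151\right) \left(3 + 3 \sqrt{-5 + 7} \left(-8\right)\right) = - 106 \left(3 + 3 \sqrt{2} \left(-8\right)\right) = - 106 \left(3 - 24 \sqrt{2}\right) = -318 + 2544 \sqrt{2}$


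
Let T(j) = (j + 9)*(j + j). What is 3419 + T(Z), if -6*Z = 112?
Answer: 34019/9 ≈ 3779.9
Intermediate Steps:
Z = -56/3 (Z = -1/6*112 = -56/3 ≈ -18.667)
T(j) = 2*j*(9 + j) (T(j) = (9 + j)*(2*j) = 2*j*(9 + j))
3419 + T(Z) = 3419 + 2*(-56/3)*(9 - 56/3) = 3419 + 2*(-56/3)*(-29/3) = 3419 + 3248/9 = 34019/9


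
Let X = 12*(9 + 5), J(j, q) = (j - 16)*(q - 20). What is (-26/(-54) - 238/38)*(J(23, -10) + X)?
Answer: 41524/171 ≈ 242.83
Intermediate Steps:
J(j, q) = (-20 + q)*(-16 + j) (J(j, q) = (-16 + j)*(-20 + q) = (-20 + q)*(-16 + j))
X = 168 (X = 12*14 = 168)
(-26/(-54) - 238/38)*(J(23, -10) + X) = (-26/(-54) - 238/38)*((320 - 20*23 - 16*(-10) + 23*(-10)) + 168) = (-26*(-1/54) - 238*1/38)*((320 - 460 + 160 - 230) + 168) = (13/27 - 119/19)*(-210 + 168) = -2966/513*(-42) = 41524/171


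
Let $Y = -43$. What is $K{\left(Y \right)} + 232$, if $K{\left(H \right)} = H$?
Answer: $189$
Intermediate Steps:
$K{\left(Y \right)} + 232 = -43 + 232 = 189$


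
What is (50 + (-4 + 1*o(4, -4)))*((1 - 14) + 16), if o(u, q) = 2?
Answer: 144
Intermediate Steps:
(50 + (-4 + 1*o(4, -4)))*((1 - 14) + 16) = (50 + (-4 + 1*2))*((1 - 14) + 16) = (50 + (-4 + 2))*(-13 + 16) = (50 - 2)*3 = 48*3 = 144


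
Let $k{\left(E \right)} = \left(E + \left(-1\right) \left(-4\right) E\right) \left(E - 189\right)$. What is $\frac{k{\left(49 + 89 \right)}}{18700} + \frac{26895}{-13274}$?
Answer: $- \frac{1426542}{365035} \approx -3.908$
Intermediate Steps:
$k{\left(E \right)} = 5 E \left(-189 + E\right)$ ($k{\left(E \right)} = \left(E + 4 E\right) \left(-189 + E\right) = 5 E \left(-189 + E\right)$)
$\frac{k{\left(49 + 89 \right)}}{18700} + \frac{26895}{-13274} = \frac{5 \left(49 + 89\right) \left(-189 + \left(49 + 89\right)\right)}{18700} + \frac{26895}{-13274} = 5 \cdot 138 \left(-189 + 138\right) \frac{1}{18700} + 26895 \left(- \frac{1}{13274}\right) = 5 \cdot 138 \left(-51\right) \frac{1}{18700} - \frac{26895}{13274} = \left(-35190\right) \frac{1}{18700} - \frac{26895}{13274} = - \frac{207}{110} - \frac{26895}{13274} = - \frac{1426542}{365035}$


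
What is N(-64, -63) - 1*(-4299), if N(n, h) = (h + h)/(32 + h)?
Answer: 133395/31 ≈ 4303.1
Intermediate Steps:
N(n, h) = 2*h/(32 + h) (N(n, h) = (2*h)/(32 + h) = 2*h/(32 + h))
N(-64, -63) - 1*(-4299) = 2*(-63)/(32 - 63) - 1*(-4299) = 2*(-63)/(-31) + 4299 = 2*(-63)*(-1/31) + 4299 = 126/31 + 4299 = 133395/31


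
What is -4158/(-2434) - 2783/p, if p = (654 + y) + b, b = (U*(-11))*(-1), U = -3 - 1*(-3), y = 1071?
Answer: 8668/91275 ≈ 0.094966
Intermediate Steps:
U = 0 (U = -3 + 3 = 0)
b = 0 (b = (0*(-11))*(-1) = 0*(-1) = 0)
p = 1725 (p = (654 + 1071) + 0 = 1725 + 0 = 1725)
-4158/(-2434) - 2783/p = -4158/(-2434) - 2783/1725 = -4158*(-1/2434) - 2783*1/1725 = 2079/1217 - 121/75 = 8668/91275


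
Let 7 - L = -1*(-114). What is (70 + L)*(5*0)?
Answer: 0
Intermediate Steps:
L = -107 (L = 7 - (-1)*(-114) = 7 - 1*114 = 7 - 114 = -107)
(70 + L)*(5*0) = (70 - 107)*(5*0) = -37*0 = 0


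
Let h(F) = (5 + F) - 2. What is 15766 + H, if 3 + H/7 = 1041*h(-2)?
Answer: 23032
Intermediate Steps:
h(F) = 3 + F
H = 7266 (H = -21 + 7*(1041*(3 - 2)) = -21 + 7*(1041*1) = -21 + 7*1041 = -21 + 7287 = 7266)
15766 + H = 15766 + 7266 = 23032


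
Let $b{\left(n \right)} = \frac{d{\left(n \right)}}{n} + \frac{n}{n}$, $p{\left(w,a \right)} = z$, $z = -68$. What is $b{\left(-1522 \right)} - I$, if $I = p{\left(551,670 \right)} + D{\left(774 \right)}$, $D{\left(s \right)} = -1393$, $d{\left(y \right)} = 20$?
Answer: $\frac{1112572}{761} \approx 1462.0$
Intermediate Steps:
$p{\left(w,a \right)} = -68$
$I = -1461$ ($I = -68 - 1393 = -1461$)
$b{\left(n \right)} = 1 + \frac{20}{n}$ ($b{\left(n \right)} = \frac{20}{n} + \frac{n}{n} = \frac{20}{n} + 1 = 1 + \frac{20}{n}$)
$b{\left(-1522 \right)} - I = \frac{20 - 1522}{-1522} - -1461 = \left(- \frac{1}{1522}\right) \left(-1502\right) + 1461 = \frac{751}{761} + 1461 = \frac{1112572}{761}$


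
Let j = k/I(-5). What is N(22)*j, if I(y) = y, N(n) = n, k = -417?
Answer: 9174/5 ≈ 1834.8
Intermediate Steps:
j = 417/5 (j = -417/(-5) = -417*(-⅕) = 417/5 ≈ 83.400)
N(22)*j = 22*(417/5) = 9174/5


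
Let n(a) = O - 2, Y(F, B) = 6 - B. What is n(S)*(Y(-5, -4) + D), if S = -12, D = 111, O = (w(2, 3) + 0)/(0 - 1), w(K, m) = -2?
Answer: 0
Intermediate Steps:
O = 2 (O = (-2 + 0)/(0 - 1) = -2/(-1) = -2*(-1) = 2)
n(a) = 0 (n(a) = 2 - 2 = 0)
n(S)*(Y(-5, -4) + D) = 0*((6 - 1*(-4)) + 111) = 0*((6 + 4) + 111) = 0*(10 + 111) = 0*121 = 0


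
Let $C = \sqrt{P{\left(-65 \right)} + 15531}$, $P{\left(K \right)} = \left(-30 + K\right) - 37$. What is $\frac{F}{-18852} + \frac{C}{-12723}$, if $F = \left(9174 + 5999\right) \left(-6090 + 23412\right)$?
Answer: $- \frac{43804451}{3142} - \frac{\sqrt{1711}}{4241} \approx -13942.0$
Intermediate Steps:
$F = 262826706$ ($F = 15173 \cdot 17322 = 262826706$)
$P{\left(K \right)} = -67 + K$
$C = 3 \sqrt{1711}$ ($C = \sqrt{\left(-67 - 65\right) + 15531} = \sqrt{-132 + 15531} = \sqrt{15399} = 3 \sqrt{1711} \approx 124.09$)
$\frac{F}{-18852} + \frac{C}{-12723} = \frac{262826706}{-18852} + \frac{3 \sqrt{1711}}{-12723} = 262826706 \left(- \frac{1}{18852}\right) + 3 \sqrt{1711} \left(- \frac{1}{12723}\right) = - \frac{43804451}{3142} - \frac{\sqrt{1711}}{4241}$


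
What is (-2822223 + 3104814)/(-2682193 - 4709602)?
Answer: -282591/7391795 ≈ -0.038230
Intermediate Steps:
(-2822223 + 3104814)/(-2682193 - 4709602) = 282591/(-7391795) = 282591*(-1/7391795) = -282591/7391795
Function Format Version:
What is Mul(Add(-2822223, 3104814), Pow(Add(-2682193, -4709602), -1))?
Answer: Rational(-282591, 7391795) ≈ -0.038230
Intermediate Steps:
Mul(Add(-2822223, 3104814), Pow(Add(-2682193, -4709602), -1)) = Mul(282591, Pow(-7391795, -1)) = Mul(282591, Rational(-1, 7391795)) = Rational(-282591, 7391795)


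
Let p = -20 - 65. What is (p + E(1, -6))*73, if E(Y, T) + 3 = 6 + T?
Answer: -6424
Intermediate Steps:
p = -85
E(Y, T) = 3 + T (E(Y, T) = -3 + (6 + T) = 3 + T)
(p + E(1, -6))*73 = (-85 + (3 - 6))*73 = (-85 - 3)*73 = -88*73 = -6424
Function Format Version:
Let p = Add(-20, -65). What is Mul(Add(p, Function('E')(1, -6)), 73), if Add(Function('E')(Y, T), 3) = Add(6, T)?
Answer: -6424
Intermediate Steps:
p = -85
Function('E')(Y, T) = Add(3, T) (Function('E')(Y, T) = Add(-3, Add(6, T)) = Add(3, T))
Mul(Add(p, Function('E')(1, -6)), 73) = Mul(Add(-85, Add(3, -6)), 73) = Mul(Add(-85, -3), 73) = Mul(-88, 73) = -6424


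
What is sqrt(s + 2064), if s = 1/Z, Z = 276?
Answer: sqrt(39306885)/138 ≈ 45.431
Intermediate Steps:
s = 1/276 ≈ 0.0036232
sqrt(s + 2064) = sqrt(1/276 + 2064) = sqrt(569665/276) = sqrt(39306885)/138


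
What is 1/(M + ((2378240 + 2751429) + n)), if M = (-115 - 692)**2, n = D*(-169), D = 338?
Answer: 1/5723796 ≈ 1.7471e-7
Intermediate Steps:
n = -57122 (n = 338*(-169) = -57122)
M = 651249 (M = (-807)**2 = 651249)
1/(M + ((2378240 + 2751429) + n)) = 1/(651249 + ((2378240 + 2751429) - 57122)) = 1/(651249 + (5129669 - 57122)) = 1/(651249 + 5072547) = 1/5723796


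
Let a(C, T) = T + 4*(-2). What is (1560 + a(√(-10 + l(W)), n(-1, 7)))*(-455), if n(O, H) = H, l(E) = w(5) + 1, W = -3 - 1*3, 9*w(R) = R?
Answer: -709345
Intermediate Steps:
w(R) = R/9
W = -6 (W = -3 - 3 = -6)
l(E) = 14/9 (l(E) = (⅑)*5 + 1 = 5/9 + 1 = 14/9)
a(C, T) = -8 + T (a(C, T) = T - 8 = -8 + T)
(1560 + a(√(-10 + l(W)), n(-1, 7)))*(-455) = (1560 + (-8 + 7))*(-455) = (1560 - 1)*(-455) = 1559*(-455) = -709345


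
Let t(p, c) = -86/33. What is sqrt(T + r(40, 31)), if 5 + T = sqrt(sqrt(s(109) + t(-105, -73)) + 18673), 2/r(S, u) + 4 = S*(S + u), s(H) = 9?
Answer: sqrt(-10946847978 + 66353892*sqrt(33)*sqrt(616209 + sqrt(6963)))/46794 ≈ 11.474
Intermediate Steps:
t(p, c) = -86/33 (t(p, c) = -86*1/33 = -86/33)
r(S, u) = 2/(-4 + S*(S + u))
T = -5 + sqrt(18673 + sqrt(6963)/33) (T = -5 + sqrt(sqrt(9 - 86/33) + 18673) = -5 + sqrt(sqrt(211/33) + 18673) = -5 + sqrt(sqrt(6963)/33 + 18673) = -5 + sqrt(18673 + sqrt(6963)/33) ≈ 131.66)
sqrt(T + r(40, 31)) = sqrt((-5 + sqrt(20334897 + 33*sqrt(6963))/33) + 2/(-4 + 40**2 + 40*31)) = sqrt((-5 + sqrt(20334897 + 33*sqrt(6963))/33) + 2/(-4 + 1600 + 1240)) = sqrt((-5 + sqrt(20334897 + 33*sqrt(6963))/33) + 2/2836) = sqrt((-5 + sqrt(20334897 + 33*sqrt(6963))/33) + 2*(1/2836)) = sqrt((-5 + sqrt(20334897 + 33*sqrt(6963))/33) + 1/1418) = sqrt(-7089/1418 + sqrt(20334897 + 33*sqrt(6963))/33)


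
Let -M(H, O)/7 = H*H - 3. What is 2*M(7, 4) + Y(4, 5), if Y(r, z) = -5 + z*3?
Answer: -634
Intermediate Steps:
Y(r, z) = -5 + 3*z
M(H, O) = 21 - 7*H² (M(H, O) = -7*(H*H - 3) = -7*(H² - 3) = -7*(-3 + H²) = 21 - 7*H²)
2*M(7, 4) + Y(4, 5) = 2*(21 - 7*7²) + (-5 + 3*5) = 2*(21 - 7*49) + (-5 + 15) = 2*(21 - 343) + 10 = 2*(-322) + 10 = -644 + 10 = -634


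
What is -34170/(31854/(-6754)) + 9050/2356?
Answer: 45334650565/6254002 ≈ 7248.9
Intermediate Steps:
-34170/(31854/(-6754)) + 9050/2356 = -34170/(31854*(-1/6754)) + 9050*(1/2356) = -34170/(-15927/3377) + 4525/1178 = -34170*(-3377/15927) + 4525/1178 = 38464030/5309 + 4525/1178 = 45334650565/6254002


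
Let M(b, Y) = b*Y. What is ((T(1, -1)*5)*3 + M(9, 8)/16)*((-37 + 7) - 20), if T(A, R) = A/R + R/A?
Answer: 1275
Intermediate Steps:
M(b, Y) = Y*b
((T(1, -1)*5)*3 + M(9, 8)/16)*((-37 + 7) - 20) = (((1/(-1) - 1/1)*5)*3 + (8*9)/16)*((-37 + 7) - 20) = (((1*(-1) - 1*1)*5)*3 + 72*(1/16))*(-30 - 20) = (((-1 - 1)*5)*3 + 9/2)*(-50) = (-2*5*3 + 9/2)*(-50) = (-10*3 + 9/2)*(-50) = (-30 + 9/2)*(-50) = -51/2*(-50) = 1275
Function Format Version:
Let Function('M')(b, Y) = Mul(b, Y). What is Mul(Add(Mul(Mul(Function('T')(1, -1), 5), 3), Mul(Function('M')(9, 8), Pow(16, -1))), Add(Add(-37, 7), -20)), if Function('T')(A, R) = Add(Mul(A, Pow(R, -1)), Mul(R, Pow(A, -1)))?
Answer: 1275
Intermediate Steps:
Function('M')(b, Y) = Mul(Y, b)
Mul(Add(Mul(Mul(Function('T')(1, -1), 5), 3), Mul(Function('M')(9, 8), Pow(16, -1))), Add(Add(-37, 7), -20)) = Mul(Add(Mul(Mul(Add(Mul(1, Pow(-1, -1)), Mul(-1, Pow(1, -1))), 5), 3), Mul(Mul(8, 9), Pow(16, -1))), Add(Add(-37, 7), -20)) = Mul(Add(Mul(Mul(Add(Mul(1, -1), Mul(-1, 1)), 5), 3), Mul(72, Rational(1, 16))), Add(-30, -20)) = Mul(Add(Mul(Mul(Add(-1, -1), 5), 3), Rational(9, 2)), -50) = Mul(Add(Mul(Mul(-2, 5), 3), Rational(9, 2)), -50) = Mul(Add(Mul(-10, 3), Rational(9, 2)), -50) = Mul(Add(-30, Rational(9, 2)), -50) = Mul(Rational(-51, 2), -50) = 1275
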